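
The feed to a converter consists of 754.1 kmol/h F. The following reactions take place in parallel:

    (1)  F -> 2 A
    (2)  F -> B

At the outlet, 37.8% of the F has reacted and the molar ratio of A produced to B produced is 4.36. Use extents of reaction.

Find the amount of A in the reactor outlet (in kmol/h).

Conversion of F: F consumed = 0.378 × 754.1 = 285 kmol/h = 1ξ₁ + 1ξ₂.
Selectivity: 2ξ₁ / (1ξ₂) = 4.36 → ξ₁ = 2.18 ξ₂.
Substitute: (1·2.18 + 1) ξ₂ = 285 → ξ₂ = 89.64 kmol/h, ξ₁ = 195.4 kmol/h.
Outlet amounts (n = n₀ + Σ ν·ξ):
  F: 754.1 − 1(195.4) − 1(89.64) = 469.1
  A: 0 + 2(195.4) = 390.8
  B: 0 + 1(89.64) = 89.64

391 kmol/h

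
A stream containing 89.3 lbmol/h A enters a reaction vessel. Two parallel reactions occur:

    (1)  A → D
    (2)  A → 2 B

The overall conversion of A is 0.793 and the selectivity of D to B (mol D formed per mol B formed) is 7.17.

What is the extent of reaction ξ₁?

ξ₁ = 66.2 lbmol/h

Conversion of A: A consumed = 0.793 × 89.3 = 70.81 lbmol/h = 1ξ₁ + 1ξ₂.
Selectivity: 1ξ₁ / (2ξ₂) = 7.17 → ξ₁ = 14.34 ξ₂.
Substitute: (1·14.34 + 1) ξ₂ = 70.81 → ξ₂ = 4.616 lbmol/h, ξ₁ = 66.2 lbmol/h.
Outlet amounts (n = n₀ + Σ ν·ξ):
  A: 89.3 − 1(66.2) − 1(4.616) = 18.49
  D: 0 + 1(66.2) = 66.2
  B: 0 + 2(4.616) = 9.233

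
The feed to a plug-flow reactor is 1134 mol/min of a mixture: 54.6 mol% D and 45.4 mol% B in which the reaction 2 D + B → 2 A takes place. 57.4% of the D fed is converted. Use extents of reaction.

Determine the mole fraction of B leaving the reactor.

D reacted = 0.574 × 619.2 = 355.4 mol/min; ν_D = −2, so ξ = 355.4/2 = 177.7 mol/min.
Outlet amounts (n = n₀ + ν ξ):
  D: 619.2 − 2(177.7) = 263.8
  B: 514.8 − 1(177.7) = 337.1
  A: 0 + 2(177.7) = 355.4
Total out = 956.3 mol/min; y_B = 337.1 / 956.3 = 0.3525.

0.353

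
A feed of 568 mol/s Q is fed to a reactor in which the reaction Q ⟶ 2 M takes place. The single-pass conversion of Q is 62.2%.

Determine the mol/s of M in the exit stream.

707 mol/s

Q reacted = 0.622 × 568 = 353.3 mol/s; ν_Q = −1, so ξ = 353.3/1 = 353.3 mol/s.
Outlet amounts (n = n₀ + ν ξ):
  Q: 568 − 1(353.3) = 214.7
  M: 0 + 2(353.3) = 706.6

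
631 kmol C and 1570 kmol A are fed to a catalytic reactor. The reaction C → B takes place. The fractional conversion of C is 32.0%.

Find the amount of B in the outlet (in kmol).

202 kmol

C reacted = 0.32 × 631 = 201.9 kmol; ν_C = −1, so ξ = 201.9/1 = 201.9 kmol.
Outlet amounts (n = n₀ + ν ξ):
  C: 631 − 1(201.9) = 429.1
  B: 0 + 1(201.9) = 201.9
  A: 1570 (inert)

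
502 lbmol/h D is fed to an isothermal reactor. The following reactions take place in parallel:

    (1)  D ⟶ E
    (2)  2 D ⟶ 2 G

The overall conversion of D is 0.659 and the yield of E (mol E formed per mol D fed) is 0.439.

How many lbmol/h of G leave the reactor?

110 lbmol/h

Yield of E: 1ξ₁ / 502 = 0.439 → ξ₁ = 220.4 lbmol/h.
Conversion of D: 1ξ₁ + 2ξ₂ = 0.659 × 502 = 330.8 → ξ₂ = 55.22 lbmol/h.
Outlet amounts (n = n₀ + Σ ν·ξ):
  D: 502 − 1(220.4) − 2(55.22) = 171.2
  E: 0 + 1(220.4) = 220.4
  G: 0 + 2(55.22) = 110.4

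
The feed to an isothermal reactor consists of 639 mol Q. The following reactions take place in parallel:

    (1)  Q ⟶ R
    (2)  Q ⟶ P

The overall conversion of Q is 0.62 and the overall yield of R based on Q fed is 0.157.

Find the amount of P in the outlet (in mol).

296 mol

Yield of R: 1ξ₁ / 639 = 0.157 → ξ₁ = 100.3 mol.
Conversion of Q: 1ξ₁ + 1ξ₂ = 0.62 × 639 = 396.2 → ξ₂ = 295.9 mol.
Outlet amounts (n = n₀ + Σ ν·ξ):
  Q: 639 − 1(100.3) − 1(295.9) = 242.8
  R: 0 + 1(100.3) = 100.3
  P: 0 + 1(295.9) = 295.9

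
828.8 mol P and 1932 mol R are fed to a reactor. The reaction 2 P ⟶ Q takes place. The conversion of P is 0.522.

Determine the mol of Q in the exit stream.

P reacted = 0.522 × 828.8 = 432.6 mol; ν_P = −2, so ξ = 432.6/2 = 216.3 mol.
Outlet amounts (n = n₀ + ν ξ):
  P: 828.8 − 2(216.3) = 396.2
  Q: 0 + 1(216.3) = 216.3
  R: 1932 (inert)

216 mol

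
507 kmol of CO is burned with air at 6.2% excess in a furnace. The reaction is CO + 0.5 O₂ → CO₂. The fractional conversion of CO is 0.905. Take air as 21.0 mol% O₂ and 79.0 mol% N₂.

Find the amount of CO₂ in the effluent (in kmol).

Stoichiometric O₂ = 0.5 × 507 = 253.5 kmol; O₂ fed = 253.5 × 1.062 = 269.2 kmol.
N₂ fed = 269.2 × 79/21 = 1013 kmol.
Fuel reacted = 0.905 × 507 → ξ = 458.8 kmol.
Outlet (n = n₀ + ν ξ):
  CO: 507 − 1(458.8) = 48.16
  O₂: 269.2 − 0.5(458.8) = 39.8
  N₂: 1013 (inert)
  CO₂: 0 + 1(458.8) = 458.8

459 kmol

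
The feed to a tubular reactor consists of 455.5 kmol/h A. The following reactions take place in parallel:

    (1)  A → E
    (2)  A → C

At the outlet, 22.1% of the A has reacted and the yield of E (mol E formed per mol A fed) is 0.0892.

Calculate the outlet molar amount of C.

60 kmol/h

Yield of E: 1ξ₁ / 455.5 = 0.0892 → ξ₁ = 40.63 kmol/h.
Conversion of A: 1ξ₁ + 1ξ₂ = 0.221 × 455.5 = 100.7 → ξ₂ = 60.03 kmol/h.
Outlet amounts (n = n₀ + Σ ν·ξ):
  A: 455.5 − 1(40.63) − 1(60.03) = 354.8
  E: 0 + 1(40.63) = 40.63
  C: 0 + 1(60.03) = 60.03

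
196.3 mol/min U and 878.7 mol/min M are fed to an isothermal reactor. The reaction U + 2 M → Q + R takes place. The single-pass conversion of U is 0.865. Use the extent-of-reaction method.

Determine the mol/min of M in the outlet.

539 mol/min

U reacted = 0.865 × 196.3 = 169.8 mol/min; ν_U = −1, so ξ = 169.8/1 = 169.8 mol/min.
Outlet amounts (n = n₀ + ν ξ):
  U: 196.3 − 1(169.8) = 26.5
  M: 878.7 − 2(169.8) = 539.1
  Q: 0 + 1(169.8) = 169.8
  R: 0 + 1(169.8) = 169.8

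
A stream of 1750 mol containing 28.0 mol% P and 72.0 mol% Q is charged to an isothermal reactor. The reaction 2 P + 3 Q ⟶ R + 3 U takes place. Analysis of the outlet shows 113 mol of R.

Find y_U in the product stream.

For R: n = n₀ + 1ξ → 113 = 0 + 1ξ, giving ξ = 113 mol.
Outlet amounts (n = n₀ + ν ξ):
  P: 490 − 2(113) = 264
  Q: 1260 − 3(113) = 921
  R: 0 + 1(113) = 113
  U: 0 + 3(113) = 339
Total out = 1637 mol; y_U = 339 / 1637 = 0.2071.

0.207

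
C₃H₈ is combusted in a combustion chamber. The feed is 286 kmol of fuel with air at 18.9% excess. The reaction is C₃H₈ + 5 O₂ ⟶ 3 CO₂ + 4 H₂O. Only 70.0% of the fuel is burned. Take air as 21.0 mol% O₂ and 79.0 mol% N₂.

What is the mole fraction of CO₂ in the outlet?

Stoichiometric O₂ = 5 × 286 = 1430 kmol; O₂ fed = 1430 × 1.189 = 1700 kmol.
N₂ fed = 1700 × 79/21 = 6396 kmol.
Fuel reacted = 0.7 × 286 → ξ = 200.2 kmol.
Outlet (n = n₀ + ν ξ):
  C₃H₈: 286 − 1(200.2) = 85.8
  O₂: 1700 − 5(200.2) = 699.3
  N₂: 6396 (inert)
  CO₂: 0 + 3(200.2) = 600.6
  H₂O: 0 + 4(200.2) = 800.8
Total out = 8583 kmol; y_CO₂ = 600.6 / 8583 = 0.06998.

0.07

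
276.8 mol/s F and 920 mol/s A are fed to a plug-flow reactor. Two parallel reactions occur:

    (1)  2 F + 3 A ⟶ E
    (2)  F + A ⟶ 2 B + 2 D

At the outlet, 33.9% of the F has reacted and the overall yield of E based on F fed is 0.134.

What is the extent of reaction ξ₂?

Yield of E: 1ξ₁ / 276.8 = 0.134 → ξ₁ = 37.09 mol/s.
Conversion of F: 2ξ₁ + 1ξ₂ = 0.339 × 276.8 = 93.84 → ξ₂ = 19.65 mol/s.
Outlet amounts (n = n₀ + Σ ν·ξ):
  F: 276.8 − 2(37.09) − 1(19.65) = 183
  A: 920 − 3(37.09) − 1(19.65) = 789.1
  E: 0 + 1(37.09) = 37.09
  B: 0 + 2(19.65) = 39.31
  D: 0 + 2(19.65) = 39.31

ξ₂ = 19.7 mol/s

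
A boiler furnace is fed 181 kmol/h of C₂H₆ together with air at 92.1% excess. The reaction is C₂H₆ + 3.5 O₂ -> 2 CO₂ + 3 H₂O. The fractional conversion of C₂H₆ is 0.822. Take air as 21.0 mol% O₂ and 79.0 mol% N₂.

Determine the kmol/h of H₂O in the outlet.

Stoichiometric O₂ = 3.5 × 181 = 633.5 kmol/h; O₂ fed = 633.5 × 1.921 = 1217 kmol/h.
N₂ fed = 1217 × 79/21 = 4578 kmol/h.
Fuel reacted = 0.822 × 181 → ξ = 148.8 kmol/h.
Outlet (n = n₀ + ν ξ):
  C₂H₆: 181 − 1(148.8) = 32.22
  O₂: 1217 − 3.5(148.8) = 696.2
  N₂: 4578 (inert)
  CO₂: 0 + 2(148.8) = 297.6
  H₂O: 0 + 3(148.8) = 446.3

446 kmol/h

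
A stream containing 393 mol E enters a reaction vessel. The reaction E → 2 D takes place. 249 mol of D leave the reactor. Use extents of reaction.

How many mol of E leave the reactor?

268 mol

For D: n = n₀ + 2ξ → 249 = 0 + 2ξ, giving ξ = 124.5 mol.
Outlet amounts (n = n₀ + ν ξ):
  E: 393 − 1(124.5) = 268.5
  D: 0 + 2(124.5) = 249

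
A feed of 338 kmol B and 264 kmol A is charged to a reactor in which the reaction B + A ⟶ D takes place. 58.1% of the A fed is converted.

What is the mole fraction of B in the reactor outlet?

0.412

A reacted = 0.581 × 264 = 153.4 kmol; ν_A = −1, so ξ = 153.4/1 = 153.4 kmol.
Outlet amounts (n = n₀ + ν ξ):
  B: 338 − 1(153.4) = 184.6
  A: 264 − 1(153.4) = 110.6
  D: 0 + 1(153.4) = 153.4
Total out = 448.6 kmol; y_B = 184.6 / 448.6 = 0.4115.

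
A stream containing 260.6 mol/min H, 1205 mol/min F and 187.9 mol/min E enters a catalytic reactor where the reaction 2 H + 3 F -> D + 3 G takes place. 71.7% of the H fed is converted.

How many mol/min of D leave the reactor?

H reacted = 0.717 × 260.6 = 186.9 mol/min; ν_H = −2, so ξ = 186.9/2 = 93.43 mol/min.
Outlet amounts (n = n₀ + ν ξ):
  H: 260.6 − 2(93.43) = 73.75
  F: 1205 − 3(93.43) = 924.7
  D: 0 + 1(93.43) = 93.43
  G: 0 + 3(93.43) = 280.3
  E: 187.9 (inert)

93.4 mol/min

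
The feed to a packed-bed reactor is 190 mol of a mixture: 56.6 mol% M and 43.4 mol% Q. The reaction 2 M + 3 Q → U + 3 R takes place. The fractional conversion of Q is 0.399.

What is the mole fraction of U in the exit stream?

Q reacted = 0.399 × 82.46 = 32.9 mol; ν_Q = −3, so ξ = 32.9/3 = 10.97 mol.
Outlet amounts (n = n₀ + ν ξ):
  M: 107.5 − 2(10.97) = 85.61
  Q: 82.46 − 3(10.97) = 49.56
  U: 0 + 1(10.97) = 10.97
  R: 0 + 3(10.97) = 32.9
Total out = 179 mol; y_U = 10.97 / 179 = 0.06126.

0.0613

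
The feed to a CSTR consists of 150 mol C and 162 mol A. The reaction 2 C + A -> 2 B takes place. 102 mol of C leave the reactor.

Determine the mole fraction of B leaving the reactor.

For C: n = n₀ − 2ξ → 102 = 150 − 2ξ, giving ξ = 24 mol.
Outlet amounts (n = n₀ + ν ξ):
  C: 150 − 2(24) = 102
  A: 162 − 1(24) = 138
  B: 0 + 2(24) = 48
Total out = 288 mol; y_B = 48 / 288 = 0.1667.

0.167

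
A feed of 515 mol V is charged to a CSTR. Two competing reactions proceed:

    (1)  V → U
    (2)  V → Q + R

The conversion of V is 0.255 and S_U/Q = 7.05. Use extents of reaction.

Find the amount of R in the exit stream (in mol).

Conversion of V: V consumed = 0.255 × 515 = 131.3 mol = 1ξ₁ + 1ξ₂.
Selectivity: 1ξ₁ / (1ξ₂) = 7.05 → ξ₁ = 7.05 ξ₂.
Substitute: (1·7.05 + 1) ξ₂ = 131.3 → ξ₂ = 16.31 mol, ξ₁ = 115 mol.
Outlet amounts (n = n₀ + Σ ν·ξ):
  V: 515 − 1(115) − 1(16.31) = 383.7
  U: 0 + 1(115) = 115
  Q: 0 + 1(16.31) = 16.31
  R: 0 + 1(16.31) = 16.31

16.3 mol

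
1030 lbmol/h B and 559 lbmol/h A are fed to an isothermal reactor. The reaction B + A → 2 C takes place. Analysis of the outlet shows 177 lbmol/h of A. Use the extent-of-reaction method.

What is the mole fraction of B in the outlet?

For A: n = n₀ − 1ξ → 177 = 559 − 1ξ, giving ξ = 382 lbmol/h.
Outlet amounts (n = n₀ + ν ξ):
  B: 1030 − 1(382) = 648
  A: 559 − 1(382) = 177
  C: 0 + 2(382) = 764
Total out = 1589 lbmol/h; y_B = 648 / 1589 = 0.4078.

0.408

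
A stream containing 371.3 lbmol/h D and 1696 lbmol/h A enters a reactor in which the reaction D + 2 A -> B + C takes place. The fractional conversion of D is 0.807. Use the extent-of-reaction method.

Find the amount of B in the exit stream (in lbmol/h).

D reacted = 0.807 × 371.3 = 299.6 lbmol/h; ν_D = −1, so ξ = 299.6/1 = 299.6 lbmol/h.
Outlet amounts (n = n₀ + ν ξ):
  D: 371.3 − 1(299.6) = 71.66
  A: 1696 − 2(299.6) = 1097
  B: 0 + 1(299.6) = 299.6
  C: 0 + 1(299.6) = 299.6

300 lbmol/h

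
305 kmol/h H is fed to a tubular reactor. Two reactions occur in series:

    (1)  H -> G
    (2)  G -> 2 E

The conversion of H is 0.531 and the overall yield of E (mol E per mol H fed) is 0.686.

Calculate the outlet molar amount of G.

57.3 kmol/h

Conversion of H: H consumed = 1ξ₁ = 0.531 × 305 → ξ₁ = 162 kmol/h.
Yield of E: 2ξ₂ / 305 = 0.686 → ξ₂ = 104.6 kmol/h.
Outlet amounts (n = n₀ + Σ ν·ξ):
  H: 305 − 1(162) = 143
  G: 0 + 1(162) − 1(104.6) = 57.34
  E: 0 + 2(104.6) = 209.2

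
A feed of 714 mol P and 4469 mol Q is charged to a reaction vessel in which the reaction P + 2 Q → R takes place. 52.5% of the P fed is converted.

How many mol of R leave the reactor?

P reacted = 0.525 × 714 = 374.9 mol; ν_P = −1, so ξ = 374.9/1 = 374.9 mol.
Outlet amounts (n = n₀ + ν ξ):
  P: 714 − 1(374.9) = 339.1
  Q: 4469 − 2(374.9) = 3719
  R: 0 + 1(374.9) = 374.9

375 mol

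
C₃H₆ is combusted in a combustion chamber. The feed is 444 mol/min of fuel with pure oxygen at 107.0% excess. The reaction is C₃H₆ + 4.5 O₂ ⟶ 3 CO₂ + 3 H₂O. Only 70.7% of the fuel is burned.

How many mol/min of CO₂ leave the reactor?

Stoichiometric O₂ = 4.5 × 444 = 1998 mol/min; O₂ fed = 1998 × 2.070 = 4136 mol/min.
Fuel reacted = 0.707 × 444 → ξ = 313.9 mol/min.
Outlet (n = n₀ + ν ξ):
  C₃H₆: 444 − 1(313.9) = 130.1
  O₂: 4136 − 4.5(313.9) = 2723
  CO₂: 0 + 3(313.9) = 941.7
  H₂O: 0 + 3(313.9) = 941.7

942 mol/min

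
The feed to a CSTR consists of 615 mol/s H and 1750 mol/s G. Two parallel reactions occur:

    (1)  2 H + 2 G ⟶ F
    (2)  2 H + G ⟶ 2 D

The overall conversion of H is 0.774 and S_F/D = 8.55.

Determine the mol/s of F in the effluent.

Conversion of H: H consumed = 0.774 × 615 = 476 mol/s = 2ξ₁ + 2ξ₂.
Selectivity: 1ξ₁ / (2ξ₂) = 8.55 → ξ₁ = 17.1 ξ₂.
Substitute: (2·17.1 + 2) ξ₂ = 476 → ξ₂ = 13.15 mol/s, ξ₁ = 224.9 mol/s.
Outlet amounts (n = n₀ + Σ ν·ξ):
  H: 615 − 2(224.9) − 2(13.15) = 139
  G: 1750 − 2(224.9) − 1(13.15) = 1287
  F: 0 + 1(224.9) = 224.9
  D: 0 + 2(13.15) = 26.3

225 mol/s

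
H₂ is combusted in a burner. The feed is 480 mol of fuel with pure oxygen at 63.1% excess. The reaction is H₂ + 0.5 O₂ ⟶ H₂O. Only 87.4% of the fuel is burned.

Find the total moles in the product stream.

Stoichiometric O₂ = 0.5 × 480 = 240 mol; O₂ fed = 240 × 1.631 = 391.4 mol.
Fuel reacted = 0.874 × 480 → ξ = 419.5 mol.
Outlet (n = n₀ + ν ξ):
  H₂: 480 − 1(419.5) = 60.48
  O₂: 391.4 − 0.5(419.5) = 181.7
  H₂O: 0 + 1(419.5) = 419.5
Total out = 60.48 + 181.7 + 419.5 = 661.7 mol.

662 mol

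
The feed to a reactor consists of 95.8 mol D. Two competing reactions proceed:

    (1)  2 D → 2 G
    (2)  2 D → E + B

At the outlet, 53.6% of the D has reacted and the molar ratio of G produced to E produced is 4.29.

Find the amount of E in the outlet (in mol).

8.16 mol

Conversion of D: D consumed = 0.536 × 95.8 = 51.35 mol = 2ξ₁ + 2ξ₂.
Selectivity: 2ξ₁ / (1ξ₂) = 4.29 → ξ₁ = 2.145 ξ₂.
Substitute: (2·2.145 + 2) ξ₂ = 51.35 → ξ₂ = 8.164 mol, ξ₁ = 17.51 mol.
Outlet amounts (n = n₀ + Σ ν·ξ):
  D: 95.8 − 2(17.51) − 2(8.164) = 44.45
  G: 0 + 2(17.51) = 35.02
  E: 0 + 1(8.164) = 8.164
  B: 0 + 1(8.164) = 8.164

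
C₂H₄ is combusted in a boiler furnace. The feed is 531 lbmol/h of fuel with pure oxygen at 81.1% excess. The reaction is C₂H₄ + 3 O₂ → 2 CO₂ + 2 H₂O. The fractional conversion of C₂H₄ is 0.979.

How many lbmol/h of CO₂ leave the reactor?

Stoichiometric O₂ = 3 × 531 = 1593 lbmol/h; O₂ fed = 1593 × 1.811 = 2885 lbmol/h.
Fuel reacted = 0.979 × 531 → ξ = 519.8 lbmol/h.
Outlet (n = n₀ + ν ξ):
  C₂H₄: 531 − 1(519.8) = 11.15
  O₂: 2885 − 3(519.8) = 1325
  CO₂: 0 + 2(519.8) = 1040
  H₂O: 0 + 2(519.8) = 1040

1040 lbmol/h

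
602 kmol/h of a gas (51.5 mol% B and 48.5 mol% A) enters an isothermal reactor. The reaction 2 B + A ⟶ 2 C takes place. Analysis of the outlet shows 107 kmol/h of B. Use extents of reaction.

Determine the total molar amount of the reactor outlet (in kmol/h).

500 kmol/h

For B: n = n₀ − 2ξ → 107 = 310 − 2ξ, giving ξ = 101.5 kmol/h.
Outlet amounts (n = n₀ + ν ξ):
  B: 310 − 2(101.5) = 107
  A: 292 − 1(101.5) = 190.5
  C: 0 + 2(101.5) = 203
Total out = 107 + 190.5 + 203 = 500.5 kmol/h.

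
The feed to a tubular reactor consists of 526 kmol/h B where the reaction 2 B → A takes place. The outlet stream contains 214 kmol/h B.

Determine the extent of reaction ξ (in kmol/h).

For B: n = n₀ − 2ξ → 214 = 526 − 2ξ, giving ξ = 156 kmol/h.
Outlet amounts (n = n₀ + ν ξ):
  B: 526 − 2(156) = 214
  A: 0 + 1(156) = 156

ξ = 156 kmol/h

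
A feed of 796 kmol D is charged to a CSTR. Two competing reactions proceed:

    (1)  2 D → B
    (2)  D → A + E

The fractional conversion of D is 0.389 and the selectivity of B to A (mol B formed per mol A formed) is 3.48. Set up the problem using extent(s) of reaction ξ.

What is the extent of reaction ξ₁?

ξ₁ = 135 kmol

Conversion of D: D consumed = 0.389 × 796 = 309.6 kmol = 2ξ₁ + 1ξ₂.
Selectivity: 1ξ₁ / (1ξ₂) = 3.48 → ξ₁ = 3.48 ξ₂.
Substitute: (2·3.48 + 1) ξ₂ = 309.6 → ξ₂ = 38.9 kmol, ξ₁ = 135.4 kmol.
Outlet amounts (n = n₀ + Σ ν·ξ):
  D: 796 − 2(135.4) − 1(38.9) = 486.4
  B: 0 + 1(135.4) = 135.4
  A: 0 + 1(38.9) = 38.9
  E: 0 + 1(38.9) = 38.9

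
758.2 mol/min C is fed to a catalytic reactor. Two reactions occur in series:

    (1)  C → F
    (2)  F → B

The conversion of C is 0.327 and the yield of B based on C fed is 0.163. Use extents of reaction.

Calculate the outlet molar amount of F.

124 mol/min

Conversion of C: C consumed = 1ξ₁ = 0.327 × 758.2 → ξ₁ = 247.9 mol/min.
Yield of B: 1ξ₂ / 758.2 = 0.163 → ξ₂ = 123.6 mol/min.
Outlet amounts (n = n₀ + Σ ν·ξ):
  C: 758.2 − 1(247.9) = 510.3
  F: 0 + 1(247.9) − 1(123.6) = 124.3
  B: 0 + 1(123.6) = 123.6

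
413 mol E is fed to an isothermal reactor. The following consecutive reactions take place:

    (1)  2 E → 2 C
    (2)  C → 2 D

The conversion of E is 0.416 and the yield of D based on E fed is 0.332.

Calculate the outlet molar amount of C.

103 mol

Conversion of E: E consumed = 2ξ₁ = 0.416 × 413 → ξ₁ = 85.9 mol.
Yield of D: 2ξ₂ / 413 = 0.332 → ξ₂ = 68.56 mol.
Outlet amounts (n = n₀ + Σ ν·ξ):
  E: 413 − 2(85.9) = 241.2
  C: 0 + 2(85.9) − 1(68.56) = 103.2
  D: 0 + 2(68.56) = 137.1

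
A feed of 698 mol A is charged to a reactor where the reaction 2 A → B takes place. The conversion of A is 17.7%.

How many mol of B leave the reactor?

61.8 mol

A reacted = 0.177 × 698 = 123.5 mol; ν_A = −2, so ξ = 123.5/2 = 61.77 mol.
Outlet amounts (n = n₀ + ν ξ):
  A: 698 − 2(61.77) = 574.5
  B: 0 + 1(61.77) = 61.77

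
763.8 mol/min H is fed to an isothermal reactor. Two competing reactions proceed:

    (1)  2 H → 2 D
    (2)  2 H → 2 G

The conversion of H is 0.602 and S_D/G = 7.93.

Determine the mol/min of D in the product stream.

Conversion of H: H consumed = 0.602 × 763.8 = 459.8 mol/min = 2ξ₁ + 2ξ₂.
Selectivity: 2ξ₁ / (2ξ₂) = 7.93 → ξ₁ = 7.93 ξ₂.
Substitute: (2·7.93 + 2) ξ₂ = 459.8 → ξ₂ = 25.75 mol/min, ξ₁ = 204.2 mol/min.
Outlet amounts (n = n₀ + Σ ν·ξ):
  H: 763.8 − 2(204.2) − 2(25.75) = 304
  D: 0 + 2(204.2) = 408.3
  G: 0 + 2(25.75) = 51.49

408 mol/min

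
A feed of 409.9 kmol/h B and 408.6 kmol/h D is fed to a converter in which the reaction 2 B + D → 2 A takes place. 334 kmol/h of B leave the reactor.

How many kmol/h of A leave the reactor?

75.9 kmol/h

For B: n = n₀ − 2ξ → 334 = 409.9 − 2ξ, giving ξ = 37.95 kmol/h.
Outlet amounts (n = n₀ + ν ξ):
  B: 409.9 − 2(37.95) = 334
  D: 408.6 − 1(37.95) = 370.7
  A: 0 + 2(37.95) = 75.9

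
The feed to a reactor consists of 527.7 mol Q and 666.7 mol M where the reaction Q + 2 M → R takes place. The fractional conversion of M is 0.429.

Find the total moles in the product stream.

908 mol

M reacted = 0.429 × 666.7 = 286 mol; ν_M = −2, so ξ = 286/2 = 143 mol.
Outlet amounts (n = n₀ + ν ξ):
  Q: 527.7 − 1(143) = 384.7
  M: 666.7 − 2(143) = 380.7
  R: 0 + 1(143) = 143
Total out = 384.7 + 380.7 + 143 = 908.4 mol.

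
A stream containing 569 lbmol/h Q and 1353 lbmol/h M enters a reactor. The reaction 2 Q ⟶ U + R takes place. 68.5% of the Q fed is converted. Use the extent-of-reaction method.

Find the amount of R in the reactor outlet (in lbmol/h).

Q reacted = 0.685 × 569 = 389.8 lbmol/h; ν_Q = −2, so ξ = 389.8/2 = 194.9 lbmol/h.
Outlet amounts (n = n₀ + ν ξ):
  Q: 569 − 2(194.9) = 179.2
  U: 0 + 1(194.9) = 194.9
  R: 0 + 1(194.9) = 194.9
  M: 1353 (inert)

195 lbmol/h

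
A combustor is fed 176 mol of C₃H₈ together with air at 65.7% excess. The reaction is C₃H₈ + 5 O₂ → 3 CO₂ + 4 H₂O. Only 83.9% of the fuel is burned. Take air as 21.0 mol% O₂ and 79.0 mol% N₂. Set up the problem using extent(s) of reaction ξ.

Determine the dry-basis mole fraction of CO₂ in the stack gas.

Stoichiometric O₂ = 5 × 176 = 880 mol; O₂ fed = 880 × 1.657 = 1458 mol.
N₂ fed = 1458 × 79/21 = 5485 mol.
Fuel reacted = 0.839 × 176 → ξ = 147.7 mol.
Outlet (n = n₀ + ν ξ):
  C₃H₈: 176 − 1(147.7) = 28.34
  O₂: 1458 − 5(147.7) = 719.8
  N₂: 5485 (inert)
  CO₂: 0 + 3(147.7) = 443
  H₂O: 0 + 4(147.7) = 590.7
Dry total = 6677 mol; y_CO₂ (dry) = 443 / 6677 = 0.06635.

0.0663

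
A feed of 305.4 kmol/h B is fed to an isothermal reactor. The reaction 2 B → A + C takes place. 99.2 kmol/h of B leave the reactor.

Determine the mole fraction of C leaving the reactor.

0.338

For B: n = n₀ − 2ξ → 99.2 = 305.4 − 2ξ, giving ξ = 103.1 kmol/h.
Outlet amounts (n = n₀ + ν ξ):
  B: 305.4 − 2(103.1) = 99.2
  A: 0 + 1(103.1) = 103.1
  C: 0 + 1(103.1) = 103.1
Total out = 305.4 kmol/h; y_C = 103.1 / 305.4 = 0.3376.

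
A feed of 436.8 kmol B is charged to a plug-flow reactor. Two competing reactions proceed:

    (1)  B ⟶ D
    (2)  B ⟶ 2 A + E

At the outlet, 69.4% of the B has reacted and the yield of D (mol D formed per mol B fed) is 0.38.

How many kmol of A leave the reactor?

Yield of D: 1ξ₁ / 436.8 = 0.38 → ξ₁ = 166 kmol.
Conversion of B: 1ξ₁ + 1ξ₂ = 0.694 × 436.8 = 303.1 → ξ₂ = 137.2 kmol.
Outlet amounts (n = n₀ + Σ ν·ξ):
  B: 436.8 − 1(166) − 1(137.2) = 133.7
  D: 0 + 1(166) = 166
  A: 0 + 2(137.2) = 274.3
  E: 0 + 1(137.2) = 137.2

274 kmol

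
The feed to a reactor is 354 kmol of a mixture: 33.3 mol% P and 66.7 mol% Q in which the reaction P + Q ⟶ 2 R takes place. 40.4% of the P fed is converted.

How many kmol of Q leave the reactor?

188 kmol

P reacted = 0.404 × 117.9 = 47.62 kmol; ν_P = −1, so ξ = 47.62/1 = 47.62 kmol.
Outlet amounts (n = n₀ + ν ξ):
  P: 117.9 − 1(47.62) = 70.26
  Q: 236.1 − 1(47.62) = 188.5
  R: 0 + 2(47.62) = 95.25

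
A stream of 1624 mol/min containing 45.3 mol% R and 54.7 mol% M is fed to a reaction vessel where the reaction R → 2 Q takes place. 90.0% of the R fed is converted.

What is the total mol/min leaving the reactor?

2290 mol/min

R reacted = 0.9 × 735.7 = 662.1 mol/min; ν_R = −1, so ξ = 662.1/1 = 662.1 mol/min.
Outlet amounts (n = n₀ + ν ξ):
  R: 735.7 − 1(662.1) = 73.57
  Q: 0 + 2(662.1) = 1324
  M: 888.3 (inert)
Total out = 73.57 + 1324 + 888.3 = 2286 mol/min.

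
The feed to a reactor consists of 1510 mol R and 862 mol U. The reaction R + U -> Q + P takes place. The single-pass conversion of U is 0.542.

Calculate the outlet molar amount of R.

U reacted = 0.542 × 862 = 467.2 mol; ν_U = −1, so ξ = 467.2/1 = 467.2 mol.
Outlet amounts (n = n₀ + ν ξ):
  R: 1510 − 1(467.2) = 1043
  U: 862 − 1(467.2) = 394.8
  Q: 0 + 1(467.2) = 467.2
  P: 0 + 1(467.2) = 467.2

1040 mol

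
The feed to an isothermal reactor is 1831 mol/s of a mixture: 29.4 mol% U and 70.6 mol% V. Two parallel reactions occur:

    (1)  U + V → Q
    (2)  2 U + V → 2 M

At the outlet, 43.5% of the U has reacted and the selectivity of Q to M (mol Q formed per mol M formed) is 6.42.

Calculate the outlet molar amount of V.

Conversion of U: U consumed = 0.435 × 538.3 = 234.2 mol/s = 1ξ₁ + 2ξ₂.
Selectivity: 1ξ₁ / (2ξ₂) = 6.42 → ξ₁ = 12.84 ξ₂.
Substitute: (1·12.84 + 2) ξ₂ = 234.2 → ξ₂ = 15.78 mol/s, ξ₁ = 202.6 mol/s.
Outlet amounts (n = n₀ + Σ ν·ξ):
  U: 538.3 − 1(202.6) − 2(15.78) = 304.1
  V: 1293 − 1(202.6) − 1(15.78) = 1074
  Q: 0 + 1(202.6) = 202.6
  M: 0 + 2(15.78) = 31.56

1070 mol/s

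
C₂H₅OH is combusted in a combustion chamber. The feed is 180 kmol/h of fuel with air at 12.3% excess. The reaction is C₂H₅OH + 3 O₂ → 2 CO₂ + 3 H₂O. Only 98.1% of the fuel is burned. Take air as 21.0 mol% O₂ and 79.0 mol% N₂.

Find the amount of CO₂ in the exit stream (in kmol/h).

Stoichiometric O₂ = 3 × 180 = 540 kmol/h; O₂ fed = 540 × 1.123 = 606.4 kmol/h.
N₂ fed = 606.4 × 79/21 = 2281 kmol/h.
Fuel reacted = 0.981 × 180 → ξ = 176.6 kmol/h.
Outlet (n = n₀ + ν ξ):
  C₂H₅OH: 180 − 1(176.6) = 3.42
  O₂: 606.4 − 3(176.6) = 76.68
  N₂: 2281 (inert)
  CO₂: 0 + 2(176.6) = 353.2
  H₂O: 0 + 3(176.6) = 529.7

353 kmol/h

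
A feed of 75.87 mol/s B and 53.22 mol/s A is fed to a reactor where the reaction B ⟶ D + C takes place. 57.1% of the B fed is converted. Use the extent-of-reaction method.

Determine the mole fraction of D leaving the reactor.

0.251

B reacted = 0.571 × 75.87 = 43.32 mol/s; ν_B = −1, so ξ = 43.32/1 = 43.32 mol/s.
Outlet amounts (n = n₀ + ν ξ):
  B: 75.87 − 1(43.32) = 32.55
  D: 0 + 1(43.32) = 43.32
  C: 0 + 1(43.32) = 43.32
  A: 53.22 (inert)
Total out = 172.4 mol/s; y_D = 43.32 / 172.4 = 0.2513.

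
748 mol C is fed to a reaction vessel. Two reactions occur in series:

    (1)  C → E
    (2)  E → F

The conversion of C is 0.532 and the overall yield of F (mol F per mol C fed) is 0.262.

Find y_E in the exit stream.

0.27

Conversion of C: C consumed = 1ξ₁ = 0.532 × 748 → ξ₁ = 397.9 mol.
Yield of F: 1ξ₂ / 748 = 0.262 → ξ₂ = 196 mol.
Outlet amounts (n = n₀ + Σ ν·ξ):
  C: 748 − 1(397.9) = 350.1
  E: 0 + 1(397.9) − 1(196) = 202
  F: 0 + 1(196) = 196
Total out = 748 mol; y_E = 202 / 748 = 0.27.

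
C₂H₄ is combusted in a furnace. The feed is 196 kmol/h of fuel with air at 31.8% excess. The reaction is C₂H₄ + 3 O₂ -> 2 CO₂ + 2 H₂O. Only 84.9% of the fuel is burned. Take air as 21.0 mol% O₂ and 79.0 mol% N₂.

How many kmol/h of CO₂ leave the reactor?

333 kmol/h

Stoichiometric O₂ = 3 × 196 = 588 kmol/h; O₂ fed = 588 × 1.318 = 775 kmol/h.
N₂ fed = 775 × 79/21 = 2915 kmol/h.
Fuel reacted = 0.849 × 196 → ξ = 166.4 kmol/h.
Outlet (n = n₀ + ν ξ):
  C₂H₄: 196 − 1(166.4) = 29.6
  O₂: 775 − 3(166.4) = 275.8
  N₂: 2915 (inert)
  CO₂: 0 + 2(166.4) = 332.8
  H₂O: 0 + 2(166.4) = 332.8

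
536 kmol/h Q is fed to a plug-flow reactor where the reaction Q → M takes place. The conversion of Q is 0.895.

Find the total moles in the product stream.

Q reacted = 0.895 × 536 = 479.7 kmol/h; ν_Q = −1, so ξ = 479.7/1 = 479.7 kmol/h.
Outlet amounts (n = n₀ + ν ξ):
  Q: 536 − 1(479.7) = 56.28
  M: 0 + 1(479.7) = 479.7
Total out = 56.28 + 479.7 = 536 kmol/h.

536 kmol/h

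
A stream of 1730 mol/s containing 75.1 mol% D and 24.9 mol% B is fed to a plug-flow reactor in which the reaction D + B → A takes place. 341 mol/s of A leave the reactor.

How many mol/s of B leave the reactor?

89.8 mol/s

For A: n = n₀ + 1ξ → 341 = 0 + 1ξ, giving ξ = 341 mol/s.
Outlet amounts (n = n₀ + ν ξ):
  D: 1299 − 1(341) = 958.2
  B: 430.8 − 1(341) = 89.77
  A: 0 + 1(341) = 341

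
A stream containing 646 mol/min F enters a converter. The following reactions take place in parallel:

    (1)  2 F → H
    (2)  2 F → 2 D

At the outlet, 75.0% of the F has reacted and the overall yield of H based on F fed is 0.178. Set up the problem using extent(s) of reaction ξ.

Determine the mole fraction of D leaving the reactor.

0.479

Yield of H: 1ξ₁ / 646 = 0.178 → ξ₁ = 115 mol/min.
Conversion of F: 2ξ₁ + 2ξ₂ = 0.75 × 646 = 484.5 → ξ₂ = 127.3 mol/min.
Outlet amounts (n = n₀ + Σ ν·ξ):
  F: 646 − 2(115) − 2(127.3) = 161.5
  H: 0 + 1(115) = 115
  D: 0 + 2(127.3) = 254.5
Total out = 531 mol/min; y_D = 254.5 / 531 = 0.4793.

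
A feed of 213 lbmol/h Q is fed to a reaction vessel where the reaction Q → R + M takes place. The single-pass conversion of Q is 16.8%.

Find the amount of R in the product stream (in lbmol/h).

Q reacted = 0.168 × 213 = 35.78 lbmol/h; ν_Q = −1, so ξ = 35.78/1 = 35.78 lbmol/h.
Outlet amounts (n = n₀ + ν ξ):
  Q: 213 − 1(35.78) = 177.2
  R: 0 + 1(35.78) = 35.78
  M: 0 + 1(35.78) = 35.78

35.8 lbmol/h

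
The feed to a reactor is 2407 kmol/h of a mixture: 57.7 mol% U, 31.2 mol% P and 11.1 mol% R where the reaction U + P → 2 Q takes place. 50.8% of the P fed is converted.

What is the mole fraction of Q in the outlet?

0.317

P reacted = 0.508 × 751 = 381.5 kmol/h; ν_P = −1, so ξ = 381.5/1 = 381.5 kmol/h.
Outlet amounts (n = n₀ + ν ξ):
  U: 1389 − 1(381.5) = 1007
  P: 751 − 1(381.5) = 369.5
  Q: 0 + 2(381.5) = 763
  R: 267.2 (inert)
Total out = 2407 kmol/h; y_Q = 763 / 2407 = 0.317.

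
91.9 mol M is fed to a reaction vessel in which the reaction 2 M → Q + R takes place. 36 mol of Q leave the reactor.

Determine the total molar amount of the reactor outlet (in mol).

91.9 mol

For Q: n = n₀ + 1ξ → 36 = 0 + 1ξ, giving ξ = 36 mol.
Outlet amounts (n = n₀ + ν ξ):
  M: 91.9 − 2(36) = 19.9
  Q: 0 + 1(36) = 36
  R: 0 + 1(36) = 36
Total out = 19.9 + 36 + 36 = 91.9 mol.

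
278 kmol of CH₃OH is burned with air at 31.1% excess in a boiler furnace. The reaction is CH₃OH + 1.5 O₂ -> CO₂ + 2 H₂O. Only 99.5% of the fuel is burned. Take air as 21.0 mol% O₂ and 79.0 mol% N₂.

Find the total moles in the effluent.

3020 kmol

Stoichiometric O₂ = 1.5 × 278 = 417 kmol; O₂ fed = 417 × 1.311 = 546.7 kmol.
N₂ fed = 546.7 × 79/21 = 2057 kmol.
Fuel reacted = 0.995 × 278 → ξ = 276.6 kmol.
Outlet (n = n₀ + ν ξ):
  CH₃OH: 278 − 1(276.6) = 1.39
  O₂: 546.7 − 1.5(276.6) = 131.8
  N₂: 2057 (inert)
  CO₂: 0 + 1(276.6) = 276.6
  H₂O: 0 + 2(276.6) = 553.2
Total out = 1.39 + 131.8 + 2057 + 276.6 + 553.2 = 3020 kmol.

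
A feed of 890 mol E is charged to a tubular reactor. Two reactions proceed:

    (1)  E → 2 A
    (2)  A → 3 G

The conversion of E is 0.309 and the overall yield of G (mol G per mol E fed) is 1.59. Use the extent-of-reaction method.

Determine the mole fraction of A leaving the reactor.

Conversion of E: E consumed = 1ξ₁ = 0.309 × 890 → ξ₁ = 275 mol.
Yield of G: 3ξ₂ / 890 = 1.59 → ξ₂ = 471.7 mol.
Outlet amounts (n = n₀ + Σ ν·ξ):
  E: 890 − 1(275) = 615
  A: 0 + 2(275) − 1(471.7) = 78.32
  G: 0 + 3(471.7) = 1415
Total out = 2108 mol; y_A = 78.32 / 2108 = 0.03715.

0.0371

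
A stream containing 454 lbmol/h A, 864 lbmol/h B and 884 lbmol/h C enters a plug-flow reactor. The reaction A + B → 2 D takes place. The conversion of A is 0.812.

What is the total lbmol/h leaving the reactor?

A reacted = 0.812 × 454 = 368.6 lbmol/h; ν_A = −1, so ξ = 368.6/1 = 368.6 lbmol/h.
Outlet amounts (n = n₀ + ν ξ):
  A: 454 − 1(368.6) = 85.35
  B: 864 − 1(368.6) = 495.4
  D: 0 + 2(368.6) = 737.3
  C: 884 (inert)
Total out = 85.35 + 495.4 + 737.3 + 884 = 2202 lbmol/h.

2200 lbmol/h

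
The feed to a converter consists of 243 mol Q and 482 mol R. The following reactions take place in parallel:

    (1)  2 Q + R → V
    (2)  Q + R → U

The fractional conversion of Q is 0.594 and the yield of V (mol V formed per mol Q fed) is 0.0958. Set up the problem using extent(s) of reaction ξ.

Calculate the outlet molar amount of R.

361 mol

Yield of V: 1ξ₁ / 243 = 0.0958 → ξ₁ = 23.28 mol.
Conversion of Q: 2ξ₁ + 1ξ₂ = 0.594 × 243 = 144.3 → ξ₂ = 97.78 mol.
Outlet amounts (n = n₀ + Σ ν·ξ):
  Q: 243 − 2(23.28) − 1(97.78) = 98.66
  R: 482 − 1(23.28) − 1(97.78) = 360.9
  V: 0 + 1(23.28) = 23.28
  U: 0 + 1(97.78) = 97.78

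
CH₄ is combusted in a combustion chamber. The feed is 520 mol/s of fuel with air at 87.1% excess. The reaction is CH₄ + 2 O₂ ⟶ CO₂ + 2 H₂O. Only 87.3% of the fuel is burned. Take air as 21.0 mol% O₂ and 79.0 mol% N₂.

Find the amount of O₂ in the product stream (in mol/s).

Stoichiometric O₂ = 2 × 520 = 1040 mol/s; O₂ fed = 1040 × 1.871 = 1946 mol/s.
N₂ fed = 1946 × 79/21 = 7320 mol/s.
Fuel reacted = 0.873 × 520 → ξ = 454 mol/s.
Outlet (n = n₀ + ν ξ):
  CH₄: 520 − 1(454) = 66.04
  O₂: 1946 − 2(454) = 1038
  N₂: 7320 (inert)
  CO₂: 0 + 1(454) = 454
  H₂O: 0 + 2(454) = 907.9

1040 mol/s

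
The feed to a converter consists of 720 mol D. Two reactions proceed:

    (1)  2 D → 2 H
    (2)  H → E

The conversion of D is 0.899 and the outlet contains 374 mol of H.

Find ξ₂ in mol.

ξ₂ = 273 mol

Conversion of D: D consumed = 2ξ₁ = 0.899 × 720 → ξ₁ = 323.6 mol.
H balance: n_H = 0 + 2ξ₁ − 1ξ₂ = 374 → ξ₂ = (2·323.6 − 374)/1 = 273.3 mol.
Outlet amounts (n = n₀ + Σ ν·ξ):
  D: 720 − 2(323.6) = 72.72
  H: 0 + 2(323.6) − 1(273.3) = 374
  E: 0 + 1(273.3) = 273.3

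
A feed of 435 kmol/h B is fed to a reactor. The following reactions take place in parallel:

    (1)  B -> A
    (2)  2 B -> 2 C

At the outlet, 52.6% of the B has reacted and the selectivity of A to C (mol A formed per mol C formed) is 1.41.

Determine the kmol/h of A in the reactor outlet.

Conversion of B: B consumed = 0.526 × 435 = 228.8 kmol/h = 1ξ₁ + 2ξ₂.
Selectivity: 1ξ₁ / (2ξ₂) = 1.41 → ξ₁ = 2.82 ξ₂.
Substitute: (1·2.82 + 2) ξ₂ = 228.8 → ξ₂ = 47.47 kmol/h, ξ₁ = 133.9 kmol/h.
Outlet amounts (n = n₀ + Σ ν·ξ):
  B: 435 − 1(133.9) − 2(47.47) = 206.2
  A: 0 + 1(133.9) = 133.9
  C: 0 + 2(47.47) = 94.94

134 kmol/h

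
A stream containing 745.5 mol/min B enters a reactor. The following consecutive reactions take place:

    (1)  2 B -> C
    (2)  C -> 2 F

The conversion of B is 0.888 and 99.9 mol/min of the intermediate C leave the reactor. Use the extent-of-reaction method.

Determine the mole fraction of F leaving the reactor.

0.716

Conversion of B: B consumed = 2ξ₁ = 0.888 × 745.5 → ξ₁ = 331 mol/min.
C balance: n_C = 0 + 1ξ₁ − 1ξ₂ = 99.9 → ξ₂ = (1·331 − 99.9)/1 = 231.1 mol/min.
Outlet amounts (n = n₀ + Σ ν·ξ):
  B: 745.5 − 2(331) = 83.5
  C: 0 + 1(331) − 1(231.1) = 99.9
  F: 0 + 2(231.1) = 462.2
Total out = 645.6 mol/min; y_F = 462.2 / 645.6 = 0.7159.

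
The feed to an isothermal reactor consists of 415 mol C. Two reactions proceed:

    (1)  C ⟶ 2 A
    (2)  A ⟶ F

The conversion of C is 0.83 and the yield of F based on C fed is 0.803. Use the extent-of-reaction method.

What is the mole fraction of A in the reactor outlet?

0.468

Conversion of C: C consumed = 1ξ₁ = 0.83 × 415 → ξ₁ = 344.4 mol.
Yield of F: 1ξ₂ / 415 = 0.803 → ξ₂ = 333.2 mol.
Outlet amounts (n = n₀ + Σ ν·ξ):
  C: 415 − 1(344.4) = 70.55
  A: 0 + 2(344.4) − 1(333.2) = 355.7
  F: 0 + 1(333.2) = 333.2
Total out = 759.5 mol; y_A = 355.7 / 759.5 = 0.4683.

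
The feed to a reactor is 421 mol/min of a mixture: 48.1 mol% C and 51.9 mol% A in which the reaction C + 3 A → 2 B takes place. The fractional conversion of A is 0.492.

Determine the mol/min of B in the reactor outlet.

71.7 mol/min

A reacted = 0.492 × 218.5 = 107.5 mol/min; ν_A = −3, so ξ = 107.5/3 = 35.83 mol/min.
Outlet amounts (n = n₀ + ν ξ):
  C: 202.5 − 1(35.83) = 166.7
  A: 218.5 − 3(35.83) = 111
  B: 0 + 2(35.83) = 71.67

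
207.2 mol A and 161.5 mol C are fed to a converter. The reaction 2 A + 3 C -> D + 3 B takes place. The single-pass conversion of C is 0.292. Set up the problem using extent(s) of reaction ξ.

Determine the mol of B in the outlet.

47.2 mol

C reacted = 0.292 × 161.5 = 47.16 mol; ν_C = −3, so ξ = 47.16/3 = 15.72 mol.
Outlet amounts (n = n₀ + ν ξ):
  A: 207.2 − 2(15.72) = 175.8
  C: 161.5 − 3(15.72) = 114.3
  D: 0 + 1(15.72) = 15.72
  B: 0 + 3(15.72) = 47.16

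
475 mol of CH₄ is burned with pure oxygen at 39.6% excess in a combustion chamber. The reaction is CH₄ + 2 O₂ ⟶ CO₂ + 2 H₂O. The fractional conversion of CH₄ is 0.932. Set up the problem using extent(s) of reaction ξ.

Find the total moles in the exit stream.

Stoichiometric O₂ = 2 × 475 = 950 mol; O₂ fed = 950 × 1.396 = 1326 mol.
Fuel reacted = 0.932 × 475 → ξ = 442.7 mol.
Outlet (n = n₀ + ν ξ):
  CH₄: 475 − 1(442.7) = 32.3
  O₂: 1326 − 2(442.7) = 440.8
  CO₂: 0 + 1(442.7) = 442.7
  H₂O: 0 + 2(442.7) = 885.4
Total out = 32.3 + 440.8 + 442.7 + 885.4 = 1801 mol.

1800 mol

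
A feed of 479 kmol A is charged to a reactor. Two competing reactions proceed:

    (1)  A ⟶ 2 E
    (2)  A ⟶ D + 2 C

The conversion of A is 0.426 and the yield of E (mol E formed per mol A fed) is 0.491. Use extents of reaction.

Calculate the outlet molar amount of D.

86.5 kmol

Yield of E: 2ξ₁ / 479 = 0.491 → ξ₁ = 117.6 kmol.
Conversion of A: 1ξ₁ + 1ξ₂ = 0.426 × 479 = 204.1 → ξ₂ = 86.46 kmol.
Outlet amounts (n = n₀ + Σ ν·ξ):
  A: 479 − 1(117.6) − 1(86.46) = 274.9
  E: 0 + 2(117.6) = 235.2
  D: 0 + 1(86.46) = 86.46
  C: 0 + 2(86.46) = 172.9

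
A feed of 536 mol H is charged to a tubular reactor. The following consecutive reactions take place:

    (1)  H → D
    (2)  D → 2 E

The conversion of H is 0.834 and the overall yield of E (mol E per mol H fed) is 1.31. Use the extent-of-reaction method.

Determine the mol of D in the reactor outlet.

95.9 mol

Conversion of H: H consumed = 1ξ₁ = 0.834 × 536 → ξ₁ = 447 mol.
Yield of E: 2ξ₂ / 536 = 1.31 → ξ₂ = 351.1 mol.
Outlet amounts (n = n₀ + Σ ν·ξ):
  H: 536 − 1(447) = 88.98
  D: 0 + 1(447) − 1(351.1) = 95.94
  E: 0 + 2(351.1) = 702.2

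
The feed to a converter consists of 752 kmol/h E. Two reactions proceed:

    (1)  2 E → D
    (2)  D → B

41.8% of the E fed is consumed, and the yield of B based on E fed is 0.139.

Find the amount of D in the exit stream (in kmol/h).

52.6 kmol/h

Conversion of E: E consumed = 2ξ₁ = 0.418 × 752 → ξ₁ = 157.2 kmol/h.
Yield of B: 1ξ₂ / 752 = 0.139 → ξ₂ = 104.5 kmol/h.
Outlet amounts (n = n₀ + Σ ν·ξ):
  E: 752 − 2(157.2) = 437.7
  D: 0 + 1(157.2) − 1(104.5) = 52.64
  B: 0 + 1(104.5) = 104.5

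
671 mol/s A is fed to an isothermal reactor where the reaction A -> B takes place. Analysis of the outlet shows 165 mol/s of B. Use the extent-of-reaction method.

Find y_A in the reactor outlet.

0.754

For B: n = n₀ + 1ξ → 165 = 0 + 1ξ, giving ξ = 165 mol/s.
Outlet amounts (n = n₀ + ν ξ):
  A: 671 − 1(165) = 506
  B: 0 + 1(165) = 165
Total out = 671 mol/s; y_A = 506 / 671 = 0.7541.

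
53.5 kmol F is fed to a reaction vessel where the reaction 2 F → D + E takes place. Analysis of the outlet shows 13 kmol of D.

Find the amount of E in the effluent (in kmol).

For D: n = n₀ + 1ξ → 13 = 0 + 1ξ, giving ξ = 13 kmol.
Outlet amounts (n = n₀ + ν ξ):
  F: 53.5 − 2(13) = 27.5
  D: 0 + 1(13) = 13
  E: 0 + 1(13) = 13

13 kmol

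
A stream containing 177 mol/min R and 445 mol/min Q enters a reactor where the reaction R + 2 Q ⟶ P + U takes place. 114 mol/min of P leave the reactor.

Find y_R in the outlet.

0.124

For P: n = n₀ + 1ξ → 114 = 0 + 1ξ, giving ξ = 114 mol/min.
Outlet amounts (n = n₀ + ν ξ):
  R: 177 − 1(114) = 63
  Q: 445 − 2(114) = 217
  P: 0 + 1(114) = 114
  U: 0 + 1(114) = 114
Total out = 508 mol/min; y_R = 63 / 508 = 0.124.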